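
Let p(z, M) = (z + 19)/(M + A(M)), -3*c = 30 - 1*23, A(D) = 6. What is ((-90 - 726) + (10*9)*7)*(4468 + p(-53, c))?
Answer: -9122556/11 ≈ -8.2932e+5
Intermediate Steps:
c = -7/3 (c = -(30 - 1*23)/3 = -(30 - 23)/3 = -⅓*7 = -7/3 ≈ -2.3333)
p(z, M) = (19 + z)/(6 + M) (p(z, M) = (z + 19)/(M + 6) = (19 + z)/(6 + M))
((-90 - 726) + (10*9)*7)*(4468 + p(-53, c)) = ((-90 - 726) + (10*9)*7)*(4468 + (19 - 53)/(6 - 7/3)) = (-816 + 90*7)*(4468 - 34/(11/3)) = (-816 + 630)*(4468 + (3/11)*(-34)) = -186*(4468 - 102/11) = -186*49046/11 = -9122556/11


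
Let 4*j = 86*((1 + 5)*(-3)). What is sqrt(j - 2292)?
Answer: I*sqrt(2679) ≈ 51.759*I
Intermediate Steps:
j = -387 (j = (86*((1 + 5)*(-3)))/4 = (86*(6*(-3)))/4 = (86*(-18))/4 = (1/4)*(-1548) = -387)
sqrt(j - 2292) = sqrt(-387 - 2292) = sqrt(-2679) = I*sqrt(2679)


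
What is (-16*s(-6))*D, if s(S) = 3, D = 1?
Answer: -48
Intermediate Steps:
(-16*s(-6))*D = -16*3*1 = -48*1 = -48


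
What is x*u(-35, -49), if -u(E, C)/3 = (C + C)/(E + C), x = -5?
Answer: 35/2 ≈ 17.500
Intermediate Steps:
u(E, C) = -6*C/(C + E) (u(E, C) = -3*(C + C)/(E + C) = -3*2*C/(C + E) = -6*C/(C + E))
x*u(-35, -49) = -(-30)*(-49)/(-49 - 35) = -(-30)*(-49)/(-84) = -(-30)*(-49)*(-1)/84 = -5*(-7/2) = 35/2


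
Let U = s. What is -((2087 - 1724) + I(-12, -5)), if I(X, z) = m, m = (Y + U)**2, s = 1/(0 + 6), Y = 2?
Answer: -13237/36 ≈ -367.69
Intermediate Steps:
s = 1/6 ≈ 0.16667
U = 1/6 ≈ 0.16667
m = 169/36 (m = (2 + 1/6)**2 = (13/6)**2 = 169/36 ≈ 4.6944)
I(X, z) = 169/36
-((2087 - 1724) + I(-12, -5)) = -((2087 - 1724) + 169/36) = -(363 + 169/36) = -1*13237/36 = -13237/36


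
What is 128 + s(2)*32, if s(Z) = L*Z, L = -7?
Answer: -320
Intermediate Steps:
s(Z) = -7*Z
128 + s(2)*32 = 128 - 7*2*32 = 128 - 14*32 = 128 - 448 = -320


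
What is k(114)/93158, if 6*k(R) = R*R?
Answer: 1083/46579 ≈ 0.023251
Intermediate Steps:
k(R) = R**2/6 (k(R) = (R*R)/6 = R**2/6)
k(114)/93158 = ((1/6)*114**2)/93158 = ((1/6)*12996)*(1/93158) = 2166*(1/93158) = 1083/46579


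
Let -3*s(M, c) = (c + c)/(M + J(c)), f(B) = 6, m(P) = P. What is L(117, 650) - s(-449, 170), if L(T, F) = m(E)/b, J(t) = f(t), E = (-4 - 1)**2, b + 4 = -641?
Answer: -16835/57147 ≈ -0.29459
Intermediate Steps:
b = -645 (b = -4 - 641 = -645)
E = 25 (E = (-5)**2 = 25)
J(t) = 6
s(M, c) = -2*c/(3*(6 + M)) (s(M, c) = -(c + c)/(3*(M + 6)) = -2*c/(3*(6 + M)))
L(T, F) = -5/129 (L(T, F) = 25/(-645) = 25*(-1/645) = -5/129)
L(117, 650) - s(-449, 170) = -5/129 - (-2)*170/(18 + 3*(-449)) = -5/129 - (-2)*170/(18 - 1347) = -5/129 - (-2)*170/(-1329) = -5/129 - (-2)*170*(-1)/1329 = -5/129 - 1*340/1329 = -5/129 - 340/1329 = -16835/57147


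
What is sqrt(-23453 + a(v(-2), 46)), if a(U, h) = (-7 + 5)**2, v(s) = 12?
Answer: I*sqrt(23449) ≈ 153.13*I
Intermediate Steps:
a(U, h) = 4 (a(U, h) = (-2)**2 = 4)
sqrt(-23453 + a(v(-2), 46)) = sqrt(-23453 + 4) = sqrt(-23449) = I*sqrt(23449)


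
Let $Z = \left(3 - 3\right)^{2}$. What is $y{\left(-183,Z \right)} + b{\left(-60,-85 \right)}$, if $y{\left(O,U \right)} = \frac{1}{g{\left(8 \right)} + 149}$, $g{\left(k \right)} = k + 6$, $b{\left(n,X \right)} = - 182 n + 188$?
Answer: $\frac{1810605}{163} \approx 11108.0$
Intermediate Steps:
$b{\left(n,X \right)} = 188 - 182 n$
$g{\left(k \right)} = 6 + k$
$Z = 0$ ($Z = 0^{2} = 0$)
$y{\left(O,U \right)} = \frac{1}{163}$ ($y{\left(O,U \right)} = \frac{1}{\left(6 + 8\right) + 149} = \frac{1}{14 + 149} = \frac{1}{163}$)
$y{\left(-183,Z \right)} + b{\left(-60,-85 \right)} = \frac{1}{163} + \left(188 - -10920\right) = \frac{1}{163} + \left(188 + 10920\right) = \frac{1}{163} + 11108 = \frac{1810605}{163}$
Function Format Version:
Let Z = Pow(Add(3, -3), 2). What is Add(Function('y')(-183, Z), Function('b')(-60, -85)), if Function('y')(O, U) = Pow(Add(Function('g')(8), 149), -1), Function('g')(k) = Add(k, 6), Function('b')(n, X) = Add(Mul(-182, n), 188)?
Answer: Rational(1810605, 163) ≈ 11108.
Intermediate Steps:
Function('b')(n, X) = Add(188, Mul(-182, n))
Function('g')(k) = Add(6, k)
Z = 0 (Z = Pow(0, 2) = 0)
Function('y')(O, U) = Rational(1, 163) (Function('y')(O, U) = Pow(Add(Add(6, 8), 149), -1) = Pow(Add(14, 149), -1) = Pow(163, -1) = Rational(1, 163))
Add(Function('y')(-183, Z), Function('b')(-60, -85)) = Add(Rational(1, 163), Add(188, Mul(-182, -60))) = Add(Rational(1, 163), Add(188, 10920)) = Add(Rational(1, 163), 11108) = Rational(1810605, 163)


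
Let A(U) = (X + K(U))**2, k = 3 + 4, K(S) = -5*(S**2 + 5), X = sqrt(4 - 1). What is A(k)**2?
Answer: (270 - sqrt(3))**4 ≈ 5.1794e+9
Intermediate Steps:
X = sqrt(3) ≈ 1.7320
K(S) = -25 - 5*S**2 (K(S) = -5*(5 + S**2) = -25 - 5*S**2)
k = 7
A(U) = (-25 + sqrt(3) - 5*U**2)**2 (A(U) = (sqrt(3) + (-25 - 5*U**2))**2 = (-25 + sqrt(3) - 5*U**2)**2)
A(k)**2 = ((25 - sqrt(3) + 5*7**2)**2)**2 = ((25 - sqrt(3) + 5*49)**2)**2 = ((25 - sqrt(3) + 245)**2)**2 = ((270 - sqrt(3))**2)**2 = (270 - sqrt(3))**4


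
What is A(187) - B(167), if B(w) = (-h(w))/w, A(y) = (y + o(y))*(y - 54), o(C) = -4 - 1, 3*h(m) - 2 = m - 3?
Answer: 12127372/501 ≈ 24206.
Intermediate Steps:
h(m) = -⅓ + m/3 (h(m) = ⅔ + (m - 3)/3 = ⅔ + (-3 + m)/3 = ⅔ + (-1 + m/3) = -⅓ + m/3)
o(C) = -5
A(y) = (-54 + y)*(-5 + y) (A(y) = (y - 5)*(y - 54) = (-5 + y)*(-54 + y) = (-54 + y)*(-5 + y))
B(w) = (⅓ - w/3)/w (B(w) = (-(-⅓ + w/3))/w = (⅓ - w/3)/w)
A(187) - B(167) = (270 + 187² - 59*187) - (1 - 1*167)/(3*167) = (270 + 34969 - 11033) - (1 - 167)/(3*167) = 24206 - (-166)/(3*167) = 24206 - 1*(-166/501) = 24206 + 166/501 = 12127372/501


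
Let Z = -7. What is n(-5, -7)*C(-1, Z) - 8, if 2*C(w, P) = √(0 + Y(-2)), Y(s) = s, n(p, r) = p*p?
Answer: -8 + 25*I*√2/2 ≈ -8.0 + 17.678*I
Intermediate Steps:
n(p, r) = p²
C(w, P) = I*√2/2 (C(w, P) = √(0 - 2)/2 = √(-2)/2 = (I*√2)/2 = I*√2/2)
n(-5, -7)*C(-1, Z) - 8 = (-5)²*(I*√2/2) - 8 = 25*(I*√2/2) - 8 = 25*I*√2/2 - 8 = -8 + 25*I*√2/2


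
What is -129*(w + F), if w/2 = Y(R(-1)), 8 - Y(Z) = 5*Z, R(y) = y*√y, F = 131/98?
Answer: -219171/98 - 1290*I ≈ -2236.4 - 1290.0*I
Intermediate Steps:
F = 131/98 (F = 131*(1/98) = 131/98 ≈ 1.3367)
R(y) = y^(3/2)
Y(Z) = 8 - 5*Z
w = 16 + 10*I (w = 2*(8 - (-5)*I) = 2*(8 + 5*I) = 16 + 10*I ≈ 16.0 + 10.0*I)
-129*(w + F) = -129*((16 + 10*I) + 131/98) = -129*(1699/98 + 10*I) = -219171/98 - 1290*I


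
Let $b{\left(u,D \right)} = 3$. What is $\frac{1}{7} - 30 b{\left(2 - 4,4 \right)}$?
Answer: $- \frac{629}{7} \approx -89.857$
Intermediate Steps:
$\frac{1}{7} - 30 b{\left(2 - 4,4 \right)} = \frac{1}{7} - 90 = - \frac{629}{7}$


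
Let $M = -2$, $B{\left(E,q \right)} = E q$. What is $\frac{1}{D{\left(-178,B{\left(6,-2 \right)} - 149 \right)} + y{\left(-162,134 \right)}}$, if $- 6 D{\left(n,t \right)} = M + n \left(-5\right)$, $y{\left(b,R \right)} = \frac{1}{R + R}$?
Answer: $- \frac{268}{39663} \approx -0.0067569$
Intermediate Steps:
$y{\left(b,R \right)} = \frac{1}{2 R}$
$D{\left(n,t \right)} = \frac{1}{3} + \frac{5 n}{6}$ ($D{\left(n,t \right)} = - \frac{-2 + n \left(-5\right)}{6} = - \frac{-2 - 5 n}{6} = \frac{1}{3} + \frac{5 n}{6}$)
$\frac{1}{D{\left(-178,B{\left(6,-2 \right)} - 149 \right)} + y{\left(-162,134 \right)}} = \frac{1}{\left(\frac{1}{3} + \frac{5}{6} \left(-178\right)\right) + \frac{1}{2 \cdot 134}} = \frac{1}{\left(\frac{1}{3} - \frac{445}{3}\right) + \frac{1}{2} \cdot \frac{1}{134}} = \frac{1}{-148 + \frac{1}{268}} = \frac{1}{- \frac{39663}{268}} = - \frac{268}{39663}$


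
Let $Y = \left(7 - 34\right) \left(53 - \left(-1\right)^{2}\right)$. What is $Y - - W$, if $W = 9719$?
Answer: $8315$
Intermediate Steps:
$Y = -1404$ ($Y = - 27 \left(53 - 1\right) = \left(-27\right) 52 = -1404$)
$Y - - W = -1404 - \left(-1\right) 9719 = -1404 - -9719 = -1404 + 9719 = 8315$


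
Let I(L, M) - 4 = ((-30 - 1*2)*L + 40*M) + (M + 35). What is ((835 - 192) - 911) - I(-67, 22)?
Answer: -3353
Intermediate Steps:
I(L, M) = 39 - 32*L + 41*M (I(L, M) = 4 + (((-30 - 1*2)*L + 40*M) + (M + 35)) = 4 + (((-30 - 2)*L + 40*M) + (35 + M)) = 4 + ((-32*L + 40*M) + (35 + M)) = 4 + (35 - 32*L + 41*M) = 39 - 32*L + 41*M)
((835 - 192) - 911) - I(-67, 22) = ((835 - 192) - 911) - (39 - 32*(-67) + 41*22) = (643 - 911) - (39 + 2144 + 902) = -268 - 1*3085 = -268 - 3085 = -3353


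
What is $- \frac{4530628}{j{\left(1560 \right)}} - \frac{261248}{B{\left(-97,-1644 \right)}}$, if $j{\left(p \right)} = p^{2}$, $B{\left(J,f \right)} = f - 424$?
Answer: $\frac{39150237131}{314542800} \approx 124.47$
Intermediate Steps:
$B{\left(J,f \right)} = -424 + f$
$- \frac{4530628}{j{\left(1560 \right)}} - \frac{261248}{B{\left(-97,-1644 \right)}} = - \frac{4530628}{1560^{2}} - \frac{261248}{-424 - 1644} = - \frac{4530628}{2433600} - \frac{261248}{-2068} = \left(-4530628\right) \frac{1}{2433600} - - \frac{65312}{517} = - \frac{1132657}{608400} + \frac{65312}{517} = \frac{39150237131}{314542800}$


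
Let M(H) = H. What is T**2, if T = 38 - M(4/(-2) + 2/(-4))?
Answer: 6561/4 ≈ 1640.3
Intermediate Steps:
T = 81/2 (T = 38 - (4/(-2) + 2/(-4)) = 38 - (4*(-1/2) + 2*(-1/4)) = 38 - (-2 - 1/2) = 38 - 1*(-5/2) = 38 + 5/2 = 81/2 ≈ 40.500)
T**2 = (81/2)**2 = 6561/4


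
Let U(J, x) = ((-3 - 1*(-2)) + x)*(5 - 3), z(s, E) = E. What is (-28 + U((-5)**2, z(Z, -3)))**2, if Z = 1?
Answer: 1296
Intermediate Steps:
U(J, x) = -2 + 2*x (U(J, x) = ((-3 + 2) + x)*2 = (-1 + x)*2 = -2 + 2*x)
(-28 + U((-5)**2, z(Z, -3)))**2 = (-28 + (-2 + 2*(-3)))**2 = (-28 + (-2 - 6))**2 = (-28 - 8)**2 = (-36)**2 = 1296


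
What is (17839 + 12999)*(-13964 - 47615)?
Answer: -1898973202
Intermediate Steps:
(17839 + 12999)*(-13964 - 47615) = 30838*(-61579) = -1898973202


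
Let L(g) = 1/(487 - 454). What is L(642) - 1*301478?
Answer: -9948773/33 ≈ -3.0148e+5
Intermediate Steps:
L(g) = 1/33
L(642) - 1*301478 = 1/33 - 1*301478 = 1/33 - 301478 = -9948773/33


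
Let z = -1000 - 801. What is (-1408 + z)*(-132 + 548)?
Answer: -1334944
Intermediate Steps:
z = -1801
(-1408 + z)*(-132 + 548) = (-1408 - 1801)*(-132 + 548) = -3209*416 = -1334944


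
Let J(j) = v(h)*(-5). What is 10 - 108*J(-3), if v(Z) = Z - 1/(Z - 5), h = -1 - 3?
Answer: -2090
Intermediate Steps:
h = -4
v(Z) = Z - 1/(-5 + Z)
J(j) = 175/9 (J(j) = ((-1 + (-4)² - 5*(-4))/(-5 - 4))*(-5) = ((-1 + 16 + 20)/(-9))*(-5) = -⅑*35*(-5) = -35/9*(-5) = 175/9)
10 - 108*J(-3) = 10 - 108*175/9 = 10 - 2100 = -2090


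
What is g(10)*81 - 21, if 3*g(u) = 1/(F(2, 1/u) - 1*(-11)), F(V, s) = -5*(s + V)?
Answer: 33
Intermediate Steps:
F(V, s) = -5*V - 5*s (F(V, s) = -5*(V + s) = -5*V - 5*s)
g(u) = 1/(3*(1 - 5/u)) (g(u) = 1/(3*((-5*2 - 5/u) - 1*(-11))) = 1/(3*((-10 - 5/u) + 11)) = 1/(3*(1 - 5/u)))
g(10)*81 - 21 = ((⅓)*10/(-5 + 10))*81 - 21 = ((⅓)*10/5)*81 - 21 = ((⅓)*10*(⅕))*81 - 21 = (⅔)*81 - 21 = 54 - 21 = 33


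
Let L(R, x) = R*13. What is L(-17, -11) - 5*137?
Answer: -906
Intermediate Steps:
L(R, x) = 13*R
L(-17, -11) - 5*137 = 13*(-17) - 5*137 = -221 - 1*685 = -221 - 685 = -906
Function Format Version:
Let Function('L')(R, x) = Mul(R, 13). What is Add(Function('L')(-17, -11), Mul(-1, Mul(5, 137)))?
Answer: -906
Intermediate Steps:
Function('L')(R, x) = Mul(13, R)
Add(Function('L')(-17, -11), Mul(-1, Mul(5, 137))) = Add(Mul(13, -17), Mul(-1, Mul(5, 137))) = Add(-221, Mul(-1, 685)) = Add(-221, -685) = -906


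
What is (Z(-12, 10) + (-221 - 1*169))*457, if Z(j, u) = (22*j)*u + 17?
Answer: -1376941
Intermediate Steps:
Z(j, u) = 17 + 22*j*u (Z(j, u) = 22*j*u + 17 = 17 + 22*j*u)
(Z(-12, 10) + (-221 - 1*169))*457 = ((17 + 22*(-12)*10) + (-221 - 1*169))*457 = ((17 - 2640) + (-221 - 169))*457 = (-2623 - 390)*457 = -3013*457 = -1376941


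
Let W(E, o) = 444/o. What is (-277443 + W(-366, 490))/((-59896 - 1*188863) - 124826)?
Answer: 67973313/91528325 ≈ 0.74265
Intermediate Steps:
(-277443 + W(-366, 490))/((-59896 - 1*188863) - 124826) = (-277443 + 444/490)/((-59896 - 1*188863) - 124826) = (-277443 + 444*(1/490))/((-59896 - 188863) - 124826) = (-277443 + 222/245)/(-248759 - 124826) = -67973313/245/(-373585) = -67973313/245*(-1/373585) = 67973313/91528325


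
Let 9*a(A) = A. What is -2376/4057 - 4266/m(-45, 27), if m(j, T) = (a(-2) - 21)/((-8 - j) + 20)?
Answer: 8878120290/774887 ≈ 11457.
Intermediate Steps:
a(A) = A/9
m(j, T) = -191/(9*(12 - j)) (m(j, T) = ((⅑)*(-2) - 21)/((-8 - j) + 20) = (-2/9 - 21)/(12 - j) = -191/(9*(12 - j)))
-2376/4057 - 4266/m(-45, 27) = -2376/4057 - 4266/(191/(9*(-12 - 45))) = -2376*1/4057 - 4266/((191/9)/(-57)) = -2376/4057 - 4266/((191/9)*(-1/57)) = -2376/4057 - 4266/(-191/513) = -2376/4057 - 4266*(-513/191) = -2376/4057 + 2188458/191 = 8878120290/774887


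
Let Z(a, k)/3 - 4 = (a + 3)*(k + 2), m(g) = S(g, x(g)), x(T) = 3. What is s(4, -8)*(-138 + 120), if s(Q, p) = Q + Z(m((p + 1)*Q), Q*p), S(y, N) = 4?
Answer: 11052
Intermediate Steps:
m(g) = 4
Z(a, k) = 12 + 3*(2 + k)*(3 + a) (Z(a, k) = 12 + 3*((a + 3)*(k + 2)) = 12 + 3*((3 + a)*(2 + k)) = 12 + 3*((2 + k)*(3 + a)) = 12 + 3*(2 + k)*(3 + a))
s(Q, p) = 54 + Q + 21*Q*p (s(Q, p) = Q + (30 + 6*4 + 9*(Q*p) + 3*4*(Q*p)) = Q + (30 + 24 + 9*Q*p + 12*Q*p) = Q + (54 + 21*Q*p) = 54 + Q + 21*Q*p)
s(4, -8)*(-138 + 120) = (54 + 4 + 21*4*(-8))*(-138 + 120) = (54 + 4 - 672)*(-18) = -614*(-18) = 11052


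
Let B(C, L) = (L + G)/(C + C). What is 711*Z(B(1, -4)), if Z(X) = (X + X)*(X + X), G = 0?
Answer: 11376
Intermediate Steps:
B(C, L) = L/(2*C) (B(C, L) = (L + 0)/(C + C) = L/((2*C)) = L*(1/(2*C)) = L/(2*C))
Z(X) = 4*X² (Z(X) = (2*X)*(2*X) = 4*X²)
711*Z(B(1, -4)) = 711*(4*((½)*(-4)/1)²) = 711*(4*((½)*(-4)*1)²) = 711*(4*(-2)²) = 711*(4*4) = 711*16 = 11376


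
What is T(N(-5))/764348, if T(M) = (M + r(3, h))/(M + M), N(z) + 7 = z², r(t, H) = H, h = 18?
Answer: 1/764348 ≈ 1.3083e-6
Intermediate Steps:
N(z) = -7 + z²
T(M) = (18 + M)/(2*M) (T(M) = (M + 18)/(M + M) = (18 + M)/((2*M)) = (18 + M)*(1/(2*M)) = (18 + M)/(2*M))
T(N(-5))/764348 = ((18 + (-7 + (-5)²))/(2*(-7 + (-5)²)))/764348 = ((18 + (-7 + 25))/(2*(-7 + 25)))*(1/764348) = ((½)*(18 + 18)/18)*(1/764348) = ((½)*(1/18)*36)*(1/764348) = 1*(1/764348) = 1/764348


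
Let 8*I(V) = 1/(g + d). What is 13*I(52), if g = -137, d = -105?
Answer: -13/1936 ≈ -0.0067149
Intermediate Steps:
I(V) = -1/1936 (I(V) = 1/(8*(-137 - 105)) = (1/8)/(-242) = (1/8)*(-1/242) = -1/1936)
13*I(52) = 13*(-1/1936) = -13/1936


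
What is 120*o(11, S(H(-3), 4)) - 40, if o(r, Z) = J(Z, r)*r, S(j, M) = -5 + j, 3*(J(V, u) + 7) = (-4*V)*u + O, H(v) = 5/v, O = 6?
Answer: 367280/3 ≈ 1.2243e+5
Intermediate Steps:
J(V, u) = -5 - 4*V*u/3 (J(V, u) = -7 + ((-4*V)*u + 6)/3 = -7 + (-4*V*u + 6)/3 = -7 + (6 - 4*V*u)/3 = -7 + (2 - 4*V*u/3) = -5 - 4*V*u/3)
o(r, Z) = r*(-5 - 4*Z*r/3) (o(r, Z) = (-5 - 4*Z*r/3)*r = r*(-5 - 4*Z*r/3))
120*o(11, S(H(-3), 4)) - 40 = 120*(-1/3*11*(15 + 4*(-5 + 5/(-3))*11)) - 40 = 120*(-1/3*11*(15 + 4*(-5 + 5*(-1/3))*11)) - 40 = 120*(-1/3*11*(15 + 4*(-5 - 5/3)*11)) - 40 = 120*(-1/3*11*(15 + 4*(-20/3)*11)) - 40 = 120*(-1/3*11*(15 - 880/3)) - 40 = 120*(-1/3*11*(-835/3)) - 40 = 120*(9185/9) - 40 = 367400/3 - 40 = 367280/3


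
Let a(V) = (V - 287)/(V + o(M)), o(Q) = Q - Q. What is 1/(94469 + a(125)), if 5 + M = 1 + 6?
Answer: 125/11808463 ≈ 1.0586e-5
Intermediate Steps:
M = 2 (M = -5 + (1 + 6) = -5 + 7 = 2)
o(Q) = 0
a(V) = (-287 + V)/V (a(V) = (V - 287)/(V + 0) = (-287 + V)/V)
1/(94469 + a(125)) = 1/(94469 + (-287 + 125)/125) = 1/(94469 + (1/125)*(-162)) = 1/(94469 - 162/125) = 1/(11808463/125) = 125/11808463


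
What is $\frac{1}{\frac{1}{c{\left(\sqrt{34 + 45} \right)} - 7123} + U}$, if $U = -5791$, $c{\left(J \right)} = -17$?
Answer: $- \frac{7140}{41347741} \approx -0.00017268$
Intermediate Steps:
$\frac{1}{\frac{1}{c{\left(\sqrt{34 + 45} \right)} - 7123} + U} = \frac{1}{\frac{1}{-17 - 7123} - 5791} = \frac{1}{\frac{1}{-7140} - 5791} = \frac{1}{- \frac{1}{7140} - 5791} = \frac{1}{- \frac{41347741}{7140}} = - \frac{7140}{41347741}$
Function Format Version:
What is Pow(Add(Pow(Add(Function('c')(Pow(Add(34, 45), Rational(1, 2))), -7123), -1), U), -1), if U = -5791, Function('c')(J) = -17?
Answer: Rational(-7140, 41347741) ≈ -0.00017268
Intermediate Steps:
Pow(Add(Pow(Add(Function('c')(Pow(Add(34, 45), Rational(1, 2))), -7123), -1), U), -1) = Pow(Add(Pow(Add(-17, -7123), -1), -5791), -1) = Pow(Add(Pow(-7140, -1), -5791), -1) = Pow(Add(Rational(-1, 7140), -5791), -1) = Pow(Rational(-41347741, 7140), -1) = Rational(-7140, 41347741)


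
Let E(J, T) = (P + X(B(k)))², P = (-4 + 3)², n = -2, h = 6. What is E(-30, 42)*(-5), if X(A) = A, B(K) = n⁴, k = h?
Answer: -1445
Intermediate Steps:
k = 6
B(K) = 16 (B(K) = (-2)⁴ = 16)
P = 1 (P = (-1)² = 1)
E(J, T) = 289 (E(J, T) = (1 + 16)² = 17² = 289)
E(-30, 42)*(-5) = 289*(-5) = -1445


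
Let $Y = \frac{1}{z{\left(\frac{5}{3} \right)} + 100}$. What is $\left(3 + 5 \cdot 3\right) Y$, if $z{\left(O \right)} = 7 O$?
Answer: $\frac{54}{335} \approx 0.16119$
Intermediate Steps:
$Y = \frac{3}{335}$ ($Y = \frac{1}{7 \cdot \frac{5}{3} + 100} = \frac{1}{\frac{35}{3} + 100} = \frac{1}{\frac{335}{3}} = \frac{3}{335} \approx 0.0089552$)
$\left(3 + 5 \cdot 3\right) Y = \left(3 + 5 \cdot 3\right) \frac{3}{335} = \left(3 + 15\right) \frac{3}{335} = 18 \cdot \frac{3}{335} = \frac{54}{335}$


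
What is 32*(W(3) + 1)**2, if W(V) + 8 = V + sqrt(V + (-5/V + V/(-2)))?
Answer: 1520/3 - 128*I*sqrt(6)/3 ≈ 506.67 - 104.51*I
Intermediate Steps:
W(V) = -8 + V + sqrt(V/2 - 5/V) (W(V) = -8 + (V + sqrt(V + (-5/V + V/(-2)))) = -8 + (V + sqrt(V + (-5/V + V*(-1/2)))) = -8 + (V + sqrt(V + (-5/V - V/2))) = -8 + (V + sqrt(V/2 - 5/V)) = -8 + V + sqrt(V/2 - 5/V))
32*(W(3) + 1)**2 = 32*((-8 + 3 + sqrt(-20/3 + 2*3)/2) + 1)**2 = 32*((-8 + 3 + sqrt(-20*1/3 + 6)/2) + 1)**2 = 32*((-8 + 3 + sqrt(-20/3 + 6)/2) + 1)**2 = 32*((-8 + 3 + sqrt(-2/3)/2) + 1)**2 = 32*((-8 + 3 + (I*sqrt(6)/3)/2) + 1)**2 = 32*((-8 + 3 + I*sqrt(6)/6) + 1)**2 = 32*((-5 + I*sqrt(6)/6) + 1)**2 = 32*(-4 + I*sqrt(6)/6)**2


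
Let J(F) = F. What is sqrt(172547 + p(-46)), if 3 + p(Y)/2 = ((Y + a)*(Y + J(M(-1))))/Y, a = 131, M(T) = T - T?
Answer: sqrt(172711) ≈ 415.58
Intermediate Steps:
M(T) = 0
p(Y) = 256 + 2*Y (p(Y) = -6 + 2*(((Y + 131)*(Y + 0))/Y) = -6 + 2*(((131 + Y)*Y)/Y) = -6 + 2*((Y*(131 + Y))/Y) = -6 + 2*(131 + Y) = -6 + (262 + 2*Y) = 256 + 2*Y)
sqrt(172547 + p(-46)) = sqrt(172547 + (256 + 2*(-46))) = sqrt(172547 + (256 - 92)) = sqrt(172547 + 164) = sqrt(172711)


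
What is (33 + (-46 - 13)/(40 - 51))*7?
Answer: 2954/11 ≈ 268.55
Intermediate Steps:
(33 + (-46 - 13)/(40 - 51))*7 = (33 - 59/(-11))*7 = (33 - 59*(-1/11))*7 = (33 + 59/11)*7 = (422/11)*7 = 2954/11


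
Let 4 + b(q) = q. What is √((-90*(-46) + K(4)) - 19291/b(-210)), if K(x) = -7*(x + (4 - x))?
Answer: √192441426/214 ≈ 64.824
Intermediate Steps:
b(q) = -4 + q
K(x) = -28 (K(x) = -7*4 = -28)
√((-90*(-46) + K(4)) - 19291/b(-210)) = √((-90*(-46) - 28) - 19291/(-4 - 210)) = √((4140 - 28) - 19291/(-214)) = √(4112 - 19291*(-1/214)) = √(4112 + 19291/214) = √(899259/214) = √192441426/214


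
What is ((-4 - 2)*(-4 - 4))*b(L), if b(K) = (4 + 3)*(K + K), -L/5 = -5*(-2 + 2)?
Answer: 0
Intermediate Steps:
L = 0 (L = -(-25)*(-2 + 2) = -(-25)*0 = -5*0 = 0)
b(K) = 14*K (b(K) = 7*(2*K) = 14*K)
((-4 - 2)*(-4 - 4))*b(L) = ((-4 - 2)*(-4 - 4))*(14*0) = -6*(-8)*0 = 48*0 = 0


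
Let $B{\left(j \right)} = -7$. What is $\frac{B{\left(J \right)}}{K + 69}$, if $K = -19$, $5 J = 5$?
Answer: $- \frac{7}{50} \approx -0.14$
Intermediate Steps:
$J = 1$ ($J = \frac{1}{5} \cdot 5 = 1$)
$\frac{B{\left(J \right)}}{K + 69} = - \frac{7}{-19 + 69} = - \frac{7}{50}$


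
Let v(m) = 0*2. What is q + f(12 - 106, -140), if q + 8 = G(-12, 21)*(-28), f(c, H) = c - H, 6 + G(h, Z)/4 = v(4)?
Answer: 710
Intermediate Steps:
v(m) = 0
G(h, Z) = -24 (G(h, Z) = -24 + 4*0 = -24 + 0 = -24)
q = 664 (q = -8 - 24*(-28) = -8 + 672 = 664)
q + f(12 - 106, -140) = 664 + ((12 - 106) - 1*(-140)) = 664 + (-94 + 140) = 664 + 46 = 710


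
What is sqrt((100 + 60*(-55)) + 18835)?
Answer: sqrt(15635) ≈ 125.04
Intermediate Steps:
sqrt((100 + 60*(-55)) + 18835) = sqrt((100 - 3300) + 18835) = sqrt(-3200 + 18835) = sqrt(15635)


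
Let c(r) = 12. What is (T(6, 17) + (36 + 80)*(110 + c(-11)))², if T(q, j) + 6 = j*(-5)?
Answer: 197711721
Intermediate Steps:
T(q, j) = -6 - 5*j (T(q, j) = -6 + j*(-5) = -6 - 5*j)
(T(6, 17) + (36 + 80)*(110 + c(-11)))² = ((-6 - 5*17) + (36 + 80)*(110 + 12))² = ((-6 - 85) + 116*122)² = (-91 + 14152)² = 14061² = 197711721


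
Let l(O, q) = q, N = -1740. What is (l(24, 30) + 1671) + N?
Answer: -39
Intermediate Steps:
(l(24, 30) + 1671) + N = (30 + 1671) - 1740 = 1701 - 1740 = -39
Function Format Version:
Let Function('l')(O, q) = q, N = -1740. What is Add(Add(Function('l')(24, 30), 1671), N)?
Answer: -39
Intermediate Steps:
Add(Add(Function('l')(24, 30), 1671), N) = Add(Add(30, 1671), -1740) = Add(1701, -1740) = -39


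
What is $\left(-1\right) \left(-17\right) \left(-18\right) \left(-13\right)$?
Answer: $3978$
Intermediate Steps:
$\left(-1\right) \left(-17\right) \left(-18\right) \left(-13\right) = 17 \left(-18\right) \left(-13\right) = \left(-306\right) \left(-13\right) = 3978$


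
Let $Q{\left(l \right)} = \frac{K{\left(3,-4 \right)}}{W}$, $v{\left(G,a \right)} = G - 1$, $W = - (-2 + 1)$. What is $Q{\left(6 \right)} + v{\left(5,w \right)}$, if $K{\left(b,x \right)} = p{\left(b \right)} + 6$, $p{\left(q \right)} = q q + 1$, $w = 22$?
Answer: $20$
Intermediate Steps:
$W = 1$ ($W = \left(-1\right) \left(-1\right) = 1$)
$v{\left(G,a \right)} = -1 + G$
$p{\left(q \right)} = 1 + q^{2}$ ($p{\left(q \right)} = q^{2} + 1 = 1 + q^{2}$)
$K{\left(b,x \right)} = 7 + b^{2}$ ($K{\left(b,x \right)} = \left(1 + b^{2}\right) + 6 = 7 + b^{2}$)
$Q{\left(l \right)} = 16$ ($Q{\left(l \right)} = \frac{7 + 3^{2}}{1} = \left(7 + 9\right) 1 = 16 \cdot 1 = 16$)
$Q{\left(6 \right)} + v{\left(5,w \right)} = 16 + \left(-1 + 5\right) = 16 + 4 = 20$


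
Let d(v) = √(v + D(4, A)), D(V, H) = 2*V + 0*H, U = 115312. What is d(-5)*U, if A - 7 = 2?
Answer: 115312*√3 ≈ 1.9973e+5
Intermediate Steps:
A = 9 (A = 7 + 2 = 9)
D(V, H) = 2*V (D(V, H) = 2*V + 0 = 2*V)
d(v) = √(8 + v) (d(v) = √(v + 2*4) = √(v + 8) = √(8 + v))
d(-5)*U = √(8 - 5)*115312 = √3*115312 = 115312*√3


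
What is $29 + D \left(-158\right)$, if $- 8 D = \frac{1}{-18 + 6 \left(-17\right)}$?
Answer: $\frac{13841}{480} \approx 28.835$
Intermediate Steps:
$D = \frac{1}{960}$ ($D = - \frac{1}{8 \left(-18 + 6 \left(-17\right)\right)} = - \frac{1}{8 \left(-18 - 102\right)} = - \frac{1}{8 \left(-120\right)} = \left(- \frac{1}{8}\right) \left(- \frac{1}{120}\right) = \frac{1}{960} \approx 0.0010417$)
$29 + D \left(-158\right) = 29 + \frac{1}{960} \left(-158\right) = 29 - \frac{79}{480} = \frac{13841}{480}$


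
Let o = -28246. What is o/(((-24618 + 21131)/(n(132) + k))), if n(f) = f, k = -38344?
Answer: -1079336152/3487 ≈ -3.0953e+5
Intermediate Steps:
o/(((-24618 + 21131)/(n(132) + k))) = -28246*(132 - 38344)/(-24618 + 21131) = -28246/((-3487/(-38212))) = -28246/((-3487*(-1/38212))) = -28246/3487/38212 = -28246*38212/3487 = -1079336152/3487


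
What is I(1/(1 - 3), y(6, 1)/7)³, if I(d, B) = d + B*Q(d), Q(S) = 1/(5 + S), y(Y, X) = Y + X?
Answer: -125/5832 ≈ -0.021433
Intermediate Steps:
y(Y, X) = X + Y
I(d, B) = d + B/(5 + d)
I(1/(1 - 3), y(6, 1)/7)³ = (((1 + 6)/7 + (5 + 1/(1 - 3))/(1 - 3))/(5 + 1/(1 - 3)))³ = ((7*(⅐) + (5 + 1/(-2))/(-2))/(5 + 1/(-2)))³ = ((1 - (5 - ½)/2)/(5 - ½))³ = ((1 - ½*9/2)/(9/2))³ = (2*(1 - 9/4)/9)³ = ((2/9)*(-5/4))³ = (-5/18)³ = -125/5832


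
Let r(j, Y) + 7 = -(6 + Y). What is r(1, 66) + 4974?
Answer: 4895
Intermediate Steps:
r(j, Y) = -13 - Y (r(j, Y) = -7 - (6 + Y) = -7 + (-6 - Y) = -13 - Y)
r(1, 66) + 4974 = (-13 - 1*66) + 4974 = (-13 - 66) + 4974 = -79 + 4974 = 4895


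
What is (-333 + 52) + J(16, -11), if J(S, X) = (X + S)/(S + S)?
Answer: -8987/32 ≈ -280.84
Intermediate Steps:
J(S, X) = (S + X)/(2*S) (J(S, X) = (S + X)/((2*S)) = (S + X)*(1/(2*S)) = (S + X)/(2*S))
(-333 + 52) + J(16, -11) = (-333 + 52) + (½)*(16 - 11)/16 = -281 + (½)*(1/16)*5 = -281 + 5/32 = -8987/32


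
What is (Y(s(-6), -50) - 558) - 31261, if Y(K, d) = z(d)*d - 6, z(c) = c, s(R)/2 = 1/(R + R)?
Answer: -29325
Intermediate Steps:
s(R) = 1/R (s(R) = 2/(R + R) = 2/((2*R)) = 2*(1/(2*R)) = 1/R)
Y(K, d) = -6 + d**2 (Y(K, d) = d*d - 6 = d**2 - 6 = -6 + d**2)
(Y(s(-6), -50) - 558) - 31261 = ((-6 + (-50)**2) - 558) - 31261 = ((-6 + 2500) - 558) - 31261 = (2494 - 558) - 31261 = 1936 - 31261 = -29325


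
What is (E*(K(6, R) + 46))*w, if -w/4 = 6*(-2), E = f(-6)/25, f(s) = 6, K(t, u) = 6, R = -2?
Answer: 14976/25 ≈ 599.04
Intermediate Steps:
E = 6/25 ≈ 0.24000
w = 48 (w = -24*(-2) = -4*(-12) = 48)
(E*(K(6, R) + 46))*w = (6*(6 + 46)/25)*48 = ((6/25)*52)*48 = (312/25)*48 = 14976/25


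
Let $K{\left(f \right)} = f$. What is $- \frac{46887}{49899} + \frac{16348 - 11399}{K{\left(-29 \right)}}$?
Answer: $- \frac{82769958}{482357} \approx -171.59$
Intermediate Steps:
$- \frac{46887}{49899} + \frac{16348 - 11399}{K{\left(-29 \right)}} = - \frac{46887}{49899} + \frac{16348 - 11399}{-29} = \left(-46887\right) \frac{1}{49899} + \left(16348 - 11399\right) \left(- \frac{1}{29}\right) = - \frac{15629}{16633} + 4949 \left(- \frac{1}{29}\right) = - \frac{15629}{16633} - \frac{4949}{29} = - \frac{82769958}{482357}$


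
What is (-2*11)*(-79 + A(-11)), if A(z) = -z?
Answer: 1496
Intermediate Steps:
(-2*11)*(-79 + A(-11)) = (-2*11)*(-79 - 1*(-11)) = -22*(-79 + 11) = -22*(-68) = 1496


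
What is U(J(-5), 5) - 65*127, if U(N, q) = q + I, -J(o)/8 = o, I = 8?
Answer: -8242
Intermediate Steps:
J(o) = -8*o
U(N, q) = 8 + q (U(N, q) = q + 8 = 8 + q)
U(J(-5), 5) - 65*127 = (8 + 5) - 65*127 = 13 - 8255 = -8242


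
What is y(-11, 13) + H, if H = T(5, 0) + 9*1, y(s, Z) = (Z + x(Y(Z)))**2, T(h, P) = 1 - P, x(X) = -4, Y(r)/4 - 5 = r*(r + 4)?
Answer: 91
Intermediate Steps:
Y(r) = 20 + 4*r*(4 + r) (Y(r) = 20 + 4*(r*(r + 4)) = 20 + 4*(r*(4 + r)) = 20 + 4*r*(4 + r))
y(s, Z) = (-4 + Z)**2 (y(s, Z) = (Z - 4)**2 = (-4 + Z)**2)
H = 10 (H = (1 - 1*0) + 9*1 = (1 + 0) + 9 = 1 + 9 = 10)
y(-11, 13) + H = (-4 + 13)**2 + 10 = 9**2 + 10 = 81 + 10 = 91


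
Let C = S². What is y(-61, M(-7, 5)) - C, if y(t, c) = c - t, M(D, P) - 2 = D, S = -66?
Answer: -4300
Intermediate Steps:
M(D, P) = 2 + D
C = 4356 (C = (-66)² = 4356)
y(-61, M(-7, 5)) - C = ((2 - 7) - 1*(-61)) - 1*4356 = (-5 + 61) - 4356 = 56 - 4356 = -4300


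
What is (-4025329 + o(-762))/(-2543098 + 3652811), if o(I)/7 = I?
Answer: -4030663/1109713 ≈ -3.6322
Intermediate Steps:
o(I) = 7*I
(-4025329 + o(-762))/(-2543098 + 3652811) = (-4025329 + 7*(-762))/(-2543098 + 3652811) = (-4025329 - 5334)/1109713 = -4030663*1/1109713 = -4030663/1109713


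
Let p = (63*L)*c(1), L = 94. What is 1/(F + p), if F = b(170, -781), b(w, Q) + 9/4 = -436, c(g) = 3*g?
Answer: 4/69311 ≈ 5.7711e-5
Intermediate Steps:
b(w, Q) = -1753/4 (b(w, Q) = -9/4 - 436 = -1753/4)
F = -1753/4 ≈ -438.25
p = 17766 (p = (63*94)*(3*1) = 5922*3 = 17766)
1/(F + p) = 1/(-1753/4 + 17766) = 1/(69311/4) = 4/69311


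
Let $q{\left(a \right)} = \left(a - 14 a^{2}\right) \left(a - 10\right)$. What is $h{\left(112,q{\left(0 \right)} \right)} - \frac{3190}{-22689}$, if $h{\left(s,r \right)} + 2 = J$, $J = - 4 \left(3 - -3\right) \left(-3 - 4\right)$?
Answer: $\frac{3769564}{22689} \approx 166.14$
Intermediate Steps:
$J = 168$ ($J = - 4 \left(3 + 3\right) \left(-3 - 4\right) = \left(-4\right) 6 \left(-7\right) = \left(-24\right) \left(-7\right) = 168$)
$q{\left(a \right)} = \left(-10 + a\right) \left(a - 14 a^{2}\right)$ ($q{\left(a \right)} = \left(a - 14 a^{2}\right) \left(-10 + a\right) = \left(-10 + a\right) \left(a - 14 a^{2}\right)$)
$h{\left(s,r \right)} = 166$ ($h{\left(s,r \right)} = -2 + 168 = 166$)
$h{\left(112,q{\left(0 \right)} \right)} - \frac{3190}{-22689} = 166 - \frac{3190}{-22689} = 166 - 3190 \left(- \frac{1}{22689}\right) = 166 - - \frac{3190}{22689} = 166 + \frac{3190}{22689} = \frac{3769564}{22689}$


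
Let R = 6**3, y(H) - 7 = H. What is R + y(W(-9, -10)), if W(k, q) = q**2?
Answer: 323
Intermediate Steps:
y(H) = 7 + H
R = 216
R + y(W(-9, -10)) = 216 + (7 + (-10)**2) = 216 + (7 + 100) = 216 + 107 = 323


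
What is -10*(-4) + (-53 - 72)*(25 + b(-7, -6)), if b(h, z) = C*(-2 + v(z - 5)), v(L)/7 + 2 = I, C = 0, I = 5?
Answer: -3085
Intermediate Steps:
v(L) = 21 (v(L) = -14 + 7*5 = -14 + 35 = 21)
b(h, z) = 0 (b(h, z) = 0*(-2 + 21) = 0*19 = 0)
-10*(-4) + (-53 - 72)*(25 + b(-7, -6)) = -10*(-4) + (-53 - 72)*(25 + 0) = 40 - 125*25 = 40 - 3125 = -3085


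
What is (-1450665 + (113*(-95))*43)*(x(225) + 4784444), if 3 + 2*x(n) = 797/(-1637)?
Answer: -14977151009920980/1637 ≈ -9.1492e+12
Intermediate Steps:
x(n) = -2854/1637 (x(n) = -3/2 + (797/(-1637))/2 = -3/2 + (797*(-1/1637))/2 = -3/2 + (½)*(-797/1637) = -3/2 - 797/3274 = -2854/1637)
(-1450665 + (113*(-95))*43)*(x(225) + 4784444) = (-1450665 + (113*(-95))*43)*(-2854/1637 + 4784444) = (-1450665 - 10735*43)*(7832131974/1637) = (-1450665 - 461605)*(7832131974/1637) = -1912270*7832131974/1637 = -14977151009920980/1637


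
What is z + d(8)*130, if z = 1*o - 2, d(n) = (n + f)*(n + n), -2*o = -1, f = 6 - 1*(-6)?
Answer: 83197/2 ≈ 41599.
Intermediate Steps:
f = 12 (f = 6 + 6 = 12)
o = 1/2 (o = -1/2*(-1) = 1/2 ≈ 0.50000)
d(n) = 2*n*(12 + n) (d(n) = (n + 12)*(n + n) = (12 + n)*(2*n) = 2*n*(12 + n))
z = -3/2 (z = 1*(1/2) - 2 = 1/2 - 2 = -3/2 ≈ -1.5000)
z + d(8)*130 = -3/2 + (2*8*(12 + 8))*130 = -3/2 + (2*8*20)*130 = -3/2 + 320*130 = -3/2 + 41600 = 83197/2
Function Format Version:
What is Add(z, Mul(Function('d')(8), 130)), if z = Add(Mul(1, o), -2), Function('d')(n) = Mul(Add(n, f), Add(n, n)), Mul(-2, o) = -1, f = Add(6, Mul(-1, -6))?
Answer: Rational(83197, 2) ≈ 41599.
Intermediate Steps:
f = 12 (f = Add(6, 6) = 12)
o = Rational(1, 2) (o = Mul(Rational(-1, 2), -1) = Rational(1, 2) ≈ 0.50000)
Function('d')(n) = Mul(2, n, Add(12, n)) (Function('d')(n) = Mul(Add(n, 12), Add(n, n)) = Mul(Add(12, n), Mul(2, n)) = Mul(2, n, Add(12, n)))
z = Rational(-3, 2) (z = Add(Mul(1, Rational(1, 2)), -2) = Add(Rational(1, 2), -2) = Rational(-3, 2) ≈ -1.5000)
Add(z, Mul(Function('d')(8), 130)) = Add(Rational(-3, 2), Mul(Mul(2, 8, Add(12, 8)), 130)) = Add(Rational(-3, 2), Mul(Mul(2, 8, 20), 130)) = Add(Rational(-3, 2), Mul(320, 130)) = Add(Rational(-3, 2), 41600) = Rational(83197, 2)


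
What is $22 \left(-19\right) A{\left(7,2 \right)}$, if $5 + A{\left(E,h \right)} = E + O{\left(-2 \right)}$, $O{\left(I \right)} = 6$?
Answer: $-3344$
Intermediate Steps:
$A{\left(E,h \right)} = 1 + E$ ($A{\left(E,h \right)} = -5 + \left(E + 6\right) = -5 + \left(6 + E\right) = 1 + E$)
$22 \left(-19\right) A{\left(7,2 \right)} = 22 \left(-19\right) \left(1 + 7\right) = \left(-418\right) 8 = -3344$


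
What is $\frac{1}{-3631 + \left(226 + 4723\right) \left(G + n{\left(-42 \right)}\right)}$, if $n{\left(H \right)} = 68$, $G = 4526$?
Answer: $\frac{1}{22732075} \approx 4.3991 \cdot 10^{-8}$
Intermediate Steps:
$\frac{1}{-3631 + \left(226 + 4723\right) \left(G + n{\left(-42 \right)}\right)} = \frac{1}{-3631 + \left(226 + 4723\right) \left(4526 + 68\right)} = \frac{1}{-3631 + 4949 \cdot 4594} = \frac{1}{-3631 + 22735706} = \frac{1}{22732075}$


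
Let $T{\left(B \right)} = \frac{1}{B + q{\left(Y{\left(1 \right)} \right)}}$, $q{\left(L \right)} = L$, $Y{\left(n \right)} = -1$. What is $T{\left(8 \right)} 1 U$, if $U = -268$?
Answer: $- \frac{268}{7} \approx -38.286$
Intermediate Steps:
$T{\left(B \right)} = \frac{1}{-1 + B}$ ($T{\left(B \right)} = \frac{1}{B - 1} = \frac{1}{-1 + B}$)
$T{\left(8 \right)} 1 U = \frac{1 \left(-268\right)}{-1 + 8} = \frac{1}{7} \left(-268\right) = - \frac{268}{7}$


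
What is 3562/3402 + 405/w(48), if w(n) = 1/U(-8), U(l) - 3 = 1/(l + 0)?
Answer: 15859063/13608 ≈ 1165.4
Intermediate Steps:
U(l) = 3 + 1/l (U(l) = 3 + 1/(l + 0) = 3 + 1/l)
w(n) = 8/23 (w(n) = 1/(3 + 1/(-8)) = 1/(3 - 1/8) = 1/(23/8) = 8/23)
3562/3402 + 405/w(48) = 3562/3402 + 405/(8/23) = 3562*(1/3402) + 405*(23/8) = 1781/1701 + 9315/8 = 15859063/13608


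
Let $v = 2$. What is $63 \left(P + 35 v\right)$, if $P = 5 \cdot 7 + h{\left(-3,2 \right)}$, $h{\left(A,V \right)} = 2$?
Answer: $6741$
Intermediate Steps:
$P = 37$ ($P = 5 \cdot 7 + 2 = 35 + 2 = 37$)
$63 \left(P + 35 v\right) = 63 \left(37 + 35 \cdot 2\right) = 63 \left(37 + 70\right) = 63 \cdot 107 = 6741$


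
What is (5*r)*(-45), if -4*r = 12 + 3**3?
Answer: 8775/4 ≈ 2193.8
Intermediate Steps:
r = -39/4 (r = -(12 + 3**3)/4 = -(12 + 27)/4 = -1/4*39 = -39/4 ≈ -9.7500)
(5*r)*(-45) = (5*(-39/4))*(-45) = -195/4*(-45) = 8775/4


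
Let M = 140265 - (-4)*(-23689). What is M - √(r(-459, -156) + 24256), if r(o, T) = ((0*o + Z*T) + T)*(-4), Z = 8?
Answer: 45509 - 4*√1867 ≈ 45336.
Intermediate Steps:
r(o, T) = -36*T (r(o, T) = ((0*o + 8*T) + T)*(-4) = ((0 + 8*T) + T)*(-4) = (8*T + T)*(-4) = (9*T)*(-4) = -36*T)
M = 45509 (M = 140265 - 1*94756 = 140265 - 94756 = 45509)
M - √(r(-459, -156) + 24256) = 45509 - √(-36*(-156) + 24256) = 45509 - √(5616 + 24256) = 45509 - √29872 = 45509 - 4*√1867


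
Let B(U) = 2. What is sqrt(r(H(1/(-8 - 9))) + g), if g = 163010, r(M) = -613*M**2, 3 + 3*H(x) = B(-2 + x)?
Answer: sqrt(1466477)/3 ≈ 403.66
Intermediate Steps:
H(x) = -1/3 (H(x) = -1 + (1/3)*2 = -1 + 2/3 = -1/3)
sqrt(r(H(1/(-8 - 9))) + g) = sqrt(-613*(-1/3)**2 + 163010) = sqrt(-613*1/9 + 163010) = sqrt(-613/9 + 163010) = sqrt(1466477/9) = sqrt(1466477)/3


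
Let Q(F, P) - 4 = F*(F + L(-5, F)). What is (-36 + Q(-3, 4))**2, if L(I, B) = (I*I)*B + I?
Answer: 47089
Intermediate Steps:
L(I, B) = I + B*I**2 (L(I, B) = I**2*B + I = B*I**2 + I = I + B*I**2)
Q(F, P) = 4 + F*(-5 + 26*F) (Q(F, P) = 4 + F*(F - 5*(1 + F*(-5))) = 4 + F*(F - 5*(1 - 5*F)) = 4 + F*(F + (-5 + 25*F)) = 4 + F*(-5 + 26*F))
(-36 + Q(-3, 4))**2 = (-36 + (4 - 5*(-3) + 26*(-3)**2))**2 = (-36 + (4 + 15 + 26*9))**2 = (-36 + (4 + 15 + 234))**2 = (-36 + 253)**2 = 217**2 = 47089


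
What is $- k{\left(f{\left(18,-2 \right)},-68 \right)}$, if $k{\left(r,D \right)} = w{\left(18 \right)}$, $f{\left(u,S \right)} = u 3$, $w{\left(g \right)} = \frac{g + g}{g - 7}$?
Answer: $- \frac{36}{11} \approx -3.2727$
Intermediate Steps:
$w{\left(g \right)} = \frac{2 g}{-7 + g}$
$f{\left(u,S \right)} = 3 u$
$k{\left(r,D \right)} = \frac{36}{11}$ ($k{\left(r,D \right)} = 2 \cdot 18 \frac{1}{-7 + 18} = 2 \cdot 18 \cdot \frac{1}{11} = \frac{36}{11}$)
$- k{\left(f{\left(18,-2 \right)},-68 \right)} = \left(-1\right) \frac{36}{11} = - \frac{36}{11}$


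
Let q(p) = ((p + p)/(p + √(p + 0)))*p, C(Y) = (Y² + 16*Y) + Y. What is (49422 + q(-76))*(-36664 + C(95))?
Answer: -98733546608/77 + 7911296*I*√19/77 ≈ -1.2823e+9 + 4.4785e+5*I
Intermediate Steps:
C(Y) = Y² + 17*Y
q(p) = 2*p²/(p + √p) (q(p) = ((2*p)/(p + √p))*p = (2*p/(p + √p))*p = 2*p²/(p + √p))
(49422 + q(-76))*(-36664 + C(95)) = (49422 + 2*(-76)²/(-76 + √(-76)))*(-36664 + 95*(17 + 95)) = (49422 + 2*5776/(-76 + 2*I*√19))*(-36664 + 95*112) = (49422 + 11552/(-76 + 2*I*√19))*(-36664 + 10640) = (49422 + 11552/(-76 + 2*I*√19))*(-26024) = -1286158128 - 300629248/(-76 + 2*I*√19)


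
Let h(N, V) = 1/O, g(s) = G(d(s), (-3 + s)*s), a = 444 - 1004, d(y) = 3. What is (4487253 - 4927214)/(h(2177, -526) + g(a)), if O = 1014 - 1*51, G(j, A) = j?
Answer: -423682443/2890 ≈ -1.4660e+5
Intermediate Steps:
a = -560
g(s) = 3
O = 963 (O = 1014 - 51 = 963)
h(N, V) = 1/963
(4487253 - 4927214)/(h(2177, -526) + g(a)) = (4487253 - 4927214)/(1/963 + 3) = -439961/2890/963 = -439961*963/2890 = -423682443/2890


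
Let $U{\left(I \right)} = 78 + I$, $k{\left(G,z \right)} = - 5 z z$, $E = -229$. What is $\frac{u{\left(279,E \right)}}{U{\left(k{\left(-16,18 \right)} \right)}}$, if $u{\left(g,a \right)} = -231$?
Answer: $\frac{77}{514} \approx 0.14981$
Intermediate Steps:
$k{\left(G,z \right)} = - 5 z^{2}$
$\frac{u{\left(279,E \right)}}{U{\left(k{\left(-16,18 \right)} \right)}} = - \frac{231}{78 - 5 \cdot 18^{2}} = - \frac{231}{78 - 1620} = - \frac{231}{-1542} = \left(-231\right) \left(- \frac{1}{1542}\right) = \frac{77}{514}$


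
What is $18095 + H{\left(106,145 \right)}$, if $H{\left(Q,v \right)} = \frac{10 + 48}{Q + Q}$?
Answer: $\frac{1918099}{106} \approx 18095.0$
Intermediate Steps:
$H{\left(Q,v \right)} = \frac{29}{Q}$ ($H{\left(Q,v \right)} = \frac{58}{2 Q} = 58 \frac{1}{2 Q} = \frac{29}{Q}$)
$18095 + H{\left(106,145 \right)} = 18095 + \frac{29}{106} = \frac{1918099}{106}$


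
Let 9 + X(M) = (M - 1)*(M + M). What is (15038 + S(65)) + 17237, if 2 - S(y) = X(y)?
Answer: 23966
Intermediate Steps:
X(M) = -9 + 2*M*(-1 + M) (X(M) = -9 + (M - 1)*(M + M) = -9 + (-1 + M)*(2*M) = -9 + 2*M*(-1 + M))
S(y) = 11 - 2*y² + 2*y (S(y) = 2 - (-9 - 2*y + 2*y²) = 2 + (9 - 2*y² + 2*y) = 11 - 2*y² + 2*y)
(15038 + S(65)) + 17237 = (15038 + (11 - 2*65² + 2*65)) + 17237 = (15038 + (11 - 2*4225 + 130)) + 17237 = (15038 + (11 - 8450 + 130)) + 17237 = (15038 - 8309) + 17237 = 6729 + 17237 = 23966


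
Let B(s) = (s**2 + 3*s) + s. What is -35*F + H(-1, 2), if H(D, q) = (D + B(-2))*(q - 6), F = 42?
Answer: -1450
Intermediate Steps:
B(s) = s**2 + 4*s
H(D, q) = (-6 + q)*(-4 + D) (H(D, q) = (D - 2*(4 - 2))*(q - 6) = (D - 2*2)*(-6 + q) = (D - 4)*(-6 + q) = (-4 + D)*(-6 + q) = (-6 + q)*(-4 + D))
-35*F + H(-1, 2) = -35*42 + (24 - 6*(-1) - 4*2 - 1*2) = -1470 + (24 + 6 - 8 - 2) = -1470 + 20 = -1450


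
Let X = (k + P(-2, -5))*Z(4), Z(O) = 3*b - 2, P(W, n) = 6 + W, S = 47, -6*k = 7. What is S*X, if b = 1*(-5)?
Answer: -13583/6 ≈ -2263.8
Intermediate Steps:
k = -7/6 (k = -1/6*7 = -7/6 ≈ -1.1667)
b = -5
Z(O) = -17 (Z(O) = 3*(-5) - 2 = -15 - 2 = -17)
X = -289/6 (X = (-7/6 + (6 - 2))*(-17) = (-7/6 + 4)*(-17) = (17/6)*(-17) = -289/6 ≈ -48.167)
S*X = 47*(-289/6) = -13583/6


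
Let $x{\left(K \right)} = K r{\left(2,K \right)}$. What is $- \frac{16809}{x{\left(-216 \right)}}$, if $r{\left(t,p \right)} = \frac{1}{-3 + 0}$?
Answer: $- \frac{5603}{24} \approx -233.46$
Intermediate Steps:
$r{\left(t,p \right)} = - \frac{1}{3}$ ($r{\left(t,p \right)} = \frac{1}{-3} = - \frac{1}{3}$)
$x{\left(K \right)} = - \frac{K}{3}$ ($x{\left(K \right)} = K \left(- \frac{1}{3}\right) = - \frac{K}{3}$)
$- \frac{16809}{x{\left(-216 \right)}} = - \frac{16809}{\left(- \frac{1}{3}\right) \left(-216\right)} = - \frac{16809}{72} = \left(-16809\right) \frac{1}{72} = - \frac{5603}{24}$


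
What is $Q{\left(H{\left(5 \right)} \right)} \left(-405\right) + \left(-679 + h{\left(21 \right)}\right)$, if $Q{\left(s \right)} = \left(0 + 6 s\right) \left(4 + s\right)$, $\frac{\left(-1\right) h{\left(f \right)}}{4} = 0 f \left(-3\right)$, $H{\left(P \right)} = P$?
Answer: $-110029$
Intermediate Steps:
$h{\left(f \right)} = 0$ ($h{\left(f \right)} = - 4 \cdot 0 f \left(-3\right) = - 4 \cdot 0 \left(-3\right) = \left(-4\right) 0 = 0$)
$Q{\left(s \right)} = 6 s \left(4 + s\right)$
$Q{\left(H{\left(5 \right)} \right)} \left(-405\right) + \left(-679 + h{\left(21 \right)}\right) = 6 \cdot 5 \left(4 + 5\right) \left(-405\right) + \left(-679 + 0\right) = 6 \cdot 5 \cdot 9 \left(-405\right) - 679 = 270 \left(-405\right) - 679 = -109350 - 679 = -110029$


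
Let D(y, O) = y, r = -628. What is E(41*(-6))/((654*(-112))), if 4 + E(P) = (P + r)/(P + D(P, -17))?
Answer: 547/18019008 ≈ 3.0357e-5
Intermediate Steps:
E(P) = -4 + (-628 + P)/(2*P) (E(P) = -4 + (P - 628)/(P + P) = -4 + (-628 + P)/((2*P)) = -4 + (-628 + P)*(1/(2*P)) = -4 + (-628 + P)/(2*P))
E(41*(-6))/((654*(-112))) = (-7/2 - 314/(41*(-6)))/((654*(-112))) = (-7/2 - 314/(-246))/(-73248) = (-7/2 - 314*(-1/246))*(-1/73248) = (-7/2 + 157/123)*(-1/73248) = -547/246*(-1/73248) = 547/18019008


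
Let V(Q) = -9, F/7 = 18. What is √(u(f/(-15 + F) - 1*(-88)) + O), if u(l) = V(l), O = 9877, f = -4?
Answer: 2*√2467 ≈ 99.338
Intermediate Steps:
F = 126 (F = 7*18 = 126)
u(l) = -9
√(u(f/(-15 + F) - 1*(-88)) + O) = √(-9 + 9877) = √9868 = 2*√2467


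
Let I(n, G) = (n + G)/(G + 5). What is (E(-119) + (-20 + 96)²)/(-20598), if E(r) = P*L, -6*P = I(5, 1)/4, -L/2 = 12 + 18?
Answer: -11557/41196 ≈ -0.28054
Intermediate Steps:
I(n, G) = (G + n)/(5 + G)
L = -60 (L = -2*(12 + 18) = -2*30 = -60)
P = -1/24 (P = -(1 + 5)/(5 + 1)/(6*4) = -6/6/(6*4) = -(⅙)*6/(6*4) = -1/(6*4) = -⅙*¼ = -1/24 ≈ -0.041667)
E(r) = 5/2 (E(r) = -1/24*(-60) = 5/2)
(E(-119) + (-20 + 96)²)/(-20598) = (5/2 + (-20 + 96)²)/(-20598) = (5/2 + 76²)*(-1/20598) = (5/2 + 5776)*(-1/20598) = (11557/2)*(-1/20598) = -11557/41196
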